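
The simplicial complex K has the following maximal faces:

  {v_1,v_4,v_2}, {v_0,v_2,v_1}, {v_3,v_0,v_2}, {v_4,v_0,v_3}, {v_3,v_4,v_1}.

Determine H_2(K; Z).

H_2 ≅ 0.

Order the vertices as v_0 < v_1 < v_2 < v_3 < v_4. Listing each simplex with vertices in this order, K has dimension 2 with simplices:

  0-simplices (5): [v_0], [v_1], [v_2], [v_3], [v_4]
  1-simplices (10): [v_0,v_1], [v_0,v_2], [v_0,v_3], [v_0,v_4], [v_1,v_2], [v_1,v_3], [v_1,v_4], [v_2,v_3], [v_2,v_4], [v_3,v_4]
  2-simplices (5): [v_0,v_1,v_2], [v_0,v_2,v_3], [v_0,v_3,v_4], [v_1,v_2,v_4], [v_1,v_3,v_4]

so the chain groups are C_0 ≅ Z^5, C_1 ≅ Z^10, C_2 ≅ Z^5.

The boundary map ∂_1: C_1 → C_0 sends each edge [p,q] (with p < q) to q − p. For instance
  ∂[v_1,v_2] = [v_2] − [v_1].
This gives a 5×10 integer matrix of rank 4; reducing to Smith normal form yields diagonal entries (1,1,1,1).

∂_2: C_2 → C_1 sends each 2-simplex [p,q,r] to [q,r] − [p,r] + [p,q]. For instance
  ∂[v_0,v_3,v_4] = [v_3,v_4] − [v_0,v_4] + [v_0,v_3],
  ∂[v_1,v_3,v_4] = [v_3,v_4] − [v_1,v_4] + [v_1,v_3].
The resulting 10×5 matrix has rank 5, and its Smith normal form has invariant factors (1,1,1,1,1).

From H_k ≅ ker(∂_k) / im(∂_{k+1}) we obtain:

  H_2: rank ker ∂_2 − rank ∂_3 = (5 − 5) − 0 = 0, and there is no ∂_3, so H_2 ≅ 0.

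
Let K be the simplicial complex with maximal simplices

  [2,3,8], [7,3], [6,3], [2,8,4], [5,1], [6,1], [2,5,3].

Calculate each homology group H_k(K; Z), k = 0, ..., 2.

H_0 ≅ Z,  H_1 ≅ Z,  H_2 = 0.

K has 8 vertices, 11 edges, 3 triangles.
rank ∂_0 = 0, rank ∂_1 = 7 ⇒ b_0 = 8 − 0 − 7 = 1; all invariant factors of ∂_1 are 1 so no torsion. So H_0 = Z.
rank ∂_1 = 7, rank ∂_2 = 3 ⇒ b_1 = 11 − 7 − 3 = 1; all invariant factors of ∂_2 are 1 so no torsion. So H_1 = Z.
rank ∂_2 = 3, rank ∂_3 = 0 ⇒ b_2 = 3 − 3 − 0 = 0. So H_2 = 0.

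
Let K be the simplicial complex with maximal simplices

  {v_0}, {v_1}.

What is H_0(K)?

H_0 ≅ Z^2.

Fix the vertex order v_0 < v_1 and write every simplex with vertices in increasing order. Then dim K = 0 and the simplices of K are:

  0-simplices (2): [v_0], [v_1]

so the chain groups are C_0 ≅ Z^2.

Computing H_k = (kernel of ∂_k) / (image of ∂_{k+1}):

  H_0: rank C_0 − rank ∂_1 = 2 − 0 = 2, and there is no ∂_1, so H_0 ≅ Z^2.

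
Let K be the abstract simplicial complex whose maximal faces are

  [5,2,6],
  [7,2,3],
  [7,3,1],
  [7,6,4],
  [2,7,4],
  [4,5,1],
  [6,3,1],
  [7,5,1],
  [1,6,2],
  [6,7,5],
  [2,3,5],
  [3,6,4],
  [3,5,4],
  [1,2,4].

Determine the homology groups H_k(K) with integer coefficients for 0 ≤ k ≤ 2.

H_0 ≅ Z,  H_1 ≅ Z^2,  H_2 ≅ Z.

K has 7 vertices, 21 edges, 14 triangles.
rank ∂_0 = 0, rank ∂_1 = 6 ⇒ b_0 = 7 − 0 − 6 = 1; all invariant factors of ∂_1 are 1 so no torsion. So H_0 ≅ Z.
rank ∂_1 = 6, rank ∂_2 = 13 ⇒ b_1 = 21 − 6 − 13 = 2; all invariant factors of ∂_2 are 1 so no torsion. So H_1 ≅ Z^2.
rank ∂_2 = 13, rank ∂_3 = 0 ⇒ b_2 = 14 − 13 − 0 = 1. So H_2 ≅ Z.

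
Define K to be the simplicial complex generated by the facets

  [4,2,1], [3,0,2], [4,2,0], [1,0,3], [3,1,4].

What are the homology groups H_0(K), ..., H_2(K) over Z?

Take the total order 0 < 1 < 2 < 3 < 4 on the vertex set. Then K (dimension 2) consists of the simplices:

  0-simplices (5): [0], [1], [2], [3], [4]
  1-simplices (10): [0,1], [0,2], [0,3], [0,4], [1,2], [1,3], [1,4], [2,3], [2,4], [3,4]
  2-simplices (5): [0,1,3], [0,2,3], [0,2,4], [1,2,4], [1,3,4]

so the chain groups are C_0 ≅ Z^5, C_1 ≅ Z^10, C_2 ≅ Z^5.

The boundary map ∂_1: C_1 → C_0 is given by ∂[p,q] = [q] − [p].
The 5×10 boundary matrix has rank 4 and Smith normal form diag(1,1,1,1).

The boundary map ∂_2: C_2 → C_1 acts by ∂[p,q,r] = [q,r] − [p,r] + [p,q]. For instance
  ∂[1,3,4] = [3,4] − [1,4] + [1,3],
  ∂[0,1,3] = [1,3] − [0,3] + [0,1].
This gives a 10×5 integer matrix of rank 5; reducing to Smith normal form yields diagonal entries (1,1,1,1,1).

Computing H_k = (kernel of ∂_k) / (image of ∂_{k+1}):

  H_0: rank C_0 − rank ∂_1 = 5 − 4 = 1, and the invariant factors of ∂_1 are all 1, so H_0 = Z.
  H_1: rank ker ∂_1 − rank ∂_2 = (10 − 4) − 5 = 1, and the invariant factors of ∂_2 are all 1, so H_1 = Z.
  H_2: rank ker ∂_2 − rank ∂_3 = (5 − 5) − 0 = 0, and there is no ∂_3, so H_2 = 0.

(K is a triangulation of the Möbius band.)

H_0 ≅ Z,  H_1 ≅ Z,  H_2 = 0.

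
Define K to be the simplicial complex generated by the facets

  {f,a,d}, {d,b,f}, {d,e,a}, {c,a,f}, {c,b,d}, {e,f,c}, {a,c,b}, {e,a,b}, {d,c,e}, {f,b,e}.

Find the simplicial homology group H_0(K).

Fix the vertex order a < b < c < d < e < f and write every simplex with vertices in increasing order. Then dim K = 2 and the simplices of K are:

  0-simplices (6): a, b, c, d, e, f
  1-simplices (15): ab, ac, ad, ae, af, bc, bd, be, bf, cd, ce, cf, de, df, ef
  2-simplices (10): abc, abe, acf, ade, adf, bcd, bdf, bef, cde, cef

giving chain groups C_0 ≅ Z^6, C_1 ≅ Z^15, C_2 ≅ Z^10.

∂_1: C_1 → C_0 is given by ∂[p,q] = [q] − [p].
The resulting 6×15 matrix has rank 5, and its Smith normal form has invariant factors (1,1,1,1,1).

∂_2: C_2 → C_1 acts by ∂[p,q,r] = [q,r] − [p,r] + [p,q]. For instance
  ∂acf = cf − af + ac,
  ∂bef = ef − bf + be.
This gives a 15×10 integer matrix of rank 10; reducing to Smith normal form yields diagonal entries (1,1,1,1,1,1,1,1,1,2).

Computing H_k = (kernel of ∂_k) / (image of ∂_{k+1}):

  H_0: rank C_0 − rank ∂_1 = 6 − 5 = 1, and the invariant factors of ∂_1 are all 1, so H_0 = Z.

H_0 ≅ Z.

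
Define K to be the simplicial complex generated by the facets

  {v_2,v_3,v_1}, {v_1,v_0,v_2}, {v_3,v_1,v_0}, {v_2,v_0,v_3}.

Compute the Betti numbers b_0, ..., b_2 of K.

b_0 = 1, b_1 = 0, b_2 = 1.

K has 4 vertices, 6 edges, 4 triangles.
rank ∂_0 = 0, rank ∂_1 = 3 ⇒ b_0 = 4 − 0 − 3 = 1; all invariant factors of ∂_1 are 1 so no torsion. So H_0 = Z.
rank ∂_1 = 3, rank ∂_2 = 3 ⇒ b_1 = 6 − 3 − 3 = 0; all invariant factors of ∂_2 are 1 so no torsion. So H_1 = 0.
rank ∂_2 = 3, rank ∂_3 = 0 ⇒ b_2 = 4 − 3 − 0 = 1. So H_2 = Z.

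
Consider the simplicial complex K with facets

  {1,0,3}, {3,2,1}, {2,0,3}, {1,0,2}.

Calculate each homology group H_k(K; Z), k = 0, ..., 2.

H_0 ≅ Z,  H_1 = 0,  H_2 ≅ Z.

Take the total order 0 < 1 < 2 < 3 on the vertex set. Then K (dimension 2) consists of the simplices:

  0-simplices (4): [0], [1], [2], [3]
  1-simplices (6): [0,1], [0,2], [0,3], [1,2], [1,3], [2,3]
  2-simplices (4): [0,1,2], [0,1,3], [0,2,3], [1,2,3]

giving chain groups C_0 ≅ Z^4, C_1 ≅ Z^6, C_2 ≅ Z^4.

Boundary ∂_1: C_1 → C_0 maps an edge to its endpoints' difference, ∂[p,q] = q − p. For instance
  ∂[0,2] = [2] − [0].
The 4×6 boundary matrix has rank 3 and Smith normal form diag(1,1,1).

Boundary ∂_2: C_2 → C_1 sends each 2-simplex [p,q,r] to [q,r] − [p,r] + [p,q]. For instance
  ∂[1,2,3] = [2,3] − [1,3] + [1,2],
  ∂[0,1,3] = [1,3] − [0,3] + [0,1].
This gives a 6×4 integer matrix of rank 3; reducing to Smith normal form yields diagonal entries (1,1,1).

From H_k ≅ ker(∂_k) / im(∂_{k+1}) we obtain:

  H_0: rank C_0 − rank ∂_1 = 4 − 3 = 1, and the invariant factors of ∂_1 are all 1, so H_0 = Z.
  H_1: rank ker ∂_1 − rank ∂_2 = (6 − 3) − 3 = 0, and the invariant factors of ∂_2 are all 1, so H_1 = 0.
  H_2: rank ker ∂_2 − rank ∂_3 = (4 − 3) − 0 = 1, and there is no ∂_3, so H_2 = Z.

(K is a triangulation of the 2-sphere S^2.)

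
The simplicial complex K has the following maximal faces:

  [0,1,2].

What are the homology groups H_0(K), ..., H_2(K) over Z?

We work with the vertex ordering 0 < 1 < 2. The simplices of K, each written with vertices in increasing order, are:

  0-simplices (3): [0], [1], [2]
  1-simplices (3): [0,1], [0,2], [1,2]
  2-simplices (1): [0,1,2]

giving chain groups C_0 ≅ Z^3, C_1 ≅ Z^3, C_2 ≅ Z^1.

The boundary map ∂_1: C_1 → C_0 maps an edge to its endpoints' difference, ∂[p,q] = q − p. For instance
  ∂[1,2] = [2] − [1].
This gives a 3×3 integer matrix of rank 2; reducing to Smith normal form yields diagonal entries (1,1).

Boundary ∂_2: C_2 → C_1 sends each 2-simplex [p,q,r] to [q,r] − [p,r] + [p,q]. For instance
  ∂[0,1,2] = [1,2] − [0,2] + [0,1].
The resulting 3×1 matrix has rank 1, and its Smith normal form has invariant factors (1).

Now H_k = ker ∂_k / im ∂_{k+1}, so:

  H_0: rank C_0 − rank ∂_1 = 3 − 2 = 1, and the invariant factors of ∂_1 are all 1, so H_0 ≅ Z.
  H_1: rank ker ∂_1 − rank ∂_2 = (3 − 2) − 1 = 0, and the invariant factors of ∂_2 are all 1, so H_1 ≅ 0.
  H_2: rank ker ∂_2 − rank ∂_3 = (1 − 1) − 0 = 0, and there is no ∂_3, so H_2 ≅ 0.

As a check, the Euler characteristic is 3 − 3 + 1 = 1, which agrees with 1 − 0 + 0 = 1.

H_0 = Z,  H_1 = 0,  H_2 = 0.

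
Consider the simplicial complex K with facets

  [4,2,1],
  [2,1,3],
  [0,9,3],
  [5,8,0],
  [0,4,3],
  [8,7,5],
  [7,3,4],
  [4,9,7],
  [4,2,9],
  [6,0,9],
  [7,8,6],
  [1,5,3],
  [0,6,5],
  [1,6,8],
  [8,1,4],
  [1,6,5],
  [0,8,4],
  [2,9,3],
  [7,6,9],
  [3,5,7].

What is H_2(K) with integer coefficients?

H_2 ≅ 0.

Fix the vertex order 0 < 1 < 2 < 3 < 4 < 5 < 6 < 7 < 8 < 9 and write every simplex with vertices in increasing order. Then dim K = 2 and the simplices of K are:

  0-simplices (10): [0], [1], [2], [3], [4], [5], [6], [7], [8], [9]
  1-simplices (30): (30 of them)
  2-simplices (20): (20 of them)

so the chain groups are C_0 ≅ Z^10, C_1 ≅ Z^30, C_2 ≅ Z^20.

∂_1: C_1 → C_0 sends each edge [p,q] (with p < q) to q − p. For instance
  ∂[1,4] = [4] − [1].
The resulting 10×30 matrix has rank 9, and its Smith normal form has invariant factors (1,1,1,1,1,1,1,1,1).

The boundary map ∂_2: C_2 → C_1 maps a triangle to the signed sum of its edges. For instance
  ∂[0,4,8] = [4,8] − [0,8] + [0,4],
  ∂[2,3,9] = [3,9] − [2,9] + [2,3].
As a 30×20 matrix over Z this has rank 20, with invariant factors (1,1,1,1,1,1,1,1,1,1,1,1,1,1,1,1,1,1,1,2).

Now H_k = ker ∂_k / im ∂_{k+1}, so:

  H_2: rank ker ∂_2 − rank ∂_3 = (20 − 20) − 0 = 0, and there is no ∂_3, so H_2 = 0.

(K is a triangulation of the Klein bottle.)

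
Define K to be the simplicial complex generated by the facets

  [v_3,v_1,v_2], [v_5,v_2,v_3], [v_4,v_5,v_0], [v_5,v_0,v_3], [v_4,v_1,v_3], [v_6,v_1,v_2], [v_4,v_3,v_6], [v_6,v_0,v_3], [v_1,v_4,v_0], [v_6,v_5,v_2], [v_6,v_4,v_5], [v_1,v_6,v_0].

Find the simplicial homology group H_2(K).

H_2 ≅ 0.

Order the vertices as v_0 < v_1 < v_2 < v_3 < v_4 < v_5 < v_6. Listing each simplex with vertices in this order, K has dimension 2 with simplices:

  0-simplices (7): [v_0], [v_1], [v_2], [v_3], [v_4], [v_5], [v_6]
  1-simplices (18): (18 of them)
  2-simplices (12): (12 of them)

Hence C_0 ≅ Z^7, C_1 ≅ Z^18, C_2 ≅ Z^12.

∂_1: C_1 → C_0 sends each edge [p,q] (with p < q) to q − p. For instance
  ∂[v_2,v_5] = [v_5] − [v_2].
The 7×18 boundary matrix has rank 6 and Smith normal form diag(1,1,1,1,1,1).

Boundary ∂_2: C_2 → C_1 sends each 2-simplex [p,q,r] to [q,r] − [p,r] + [p,q]. For instance
  ∂[v_0,v_1,v_6] = [v_1,v_6] − [v_0,v_6] + [v_0,v_1],
  ∂[v_3,v_4,v_6] = [v_4,v_6] − [v_3,v_6] + [v_3,v_4].
The 18×12 boundary matrix has rank 12 and Smith normal form diag(1,1,1,1,1,1,1,1,1,1,1,2).

From H_k ≅ ker(∂_k) / im(∂_{k+1}) we obtain:

  H_2: rank ker ∂_2 − rank ∂_3 = (12 − 12) − 0 = 0, and there is no ∂_3, so H_2 = 0.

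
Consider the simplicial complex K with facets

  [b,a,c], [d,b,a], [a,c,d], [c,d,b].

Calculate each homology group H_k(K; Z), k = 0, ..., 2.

H_0 = Z,  H_1 = 0,  H_2 = Z.

Fix the vertex order a < b < c < d and write every simplex with vertices in increasing order. Then dim K = 2 and the simplices of K are:

  0-simplices (4): a, b, c, d
  1-simplices (6): ab, ac, ad, bc, bd, cd
  2-simplices (4): abc, abd, acd, bcd

so the chain groups are C_0 ≅ Z^4, C_1 ≅ Z^6, C_2 ≅ Z^4.

∂_1: C_1 → C_0 maps an edge to its endpoints' difference, ∂[p,q] = q − p.
This gives a 4×6 integer matrix of rank 3; reducing to Smith normal form yields diagonal entries (1,1,1).

Boundary ∂_2: C_2 → C_1 maps a triangle to the signed sum of its edges. For instance
  ∂abc = bc − ac + ab,
  ∂abd = bd − ad + ab.
The 6×4 boundary matrix has rank 3 and Smith normal form diag(1,1,1).

Reading off H_k = ker ∂_k / im ∂_{k+1}:

  H_0: rank C_0 − rank ∂_1 = 4 − 3 = 1, and the invariant factors of ∂_1 are all 1, so H_0 = Z.
  H_1: rank ker ∂_1 − rank ∂_2 = (6 − 3) − 3 = 0, and the invariant factors of ∂_2 are all 1, so H_1 = 0.
  H_2: rank ker ∂_2 − rank ∂_3 = (4 − 3) − 0 = 1, and there is no ∂_3, so H_2 = Z.

As a check, the Euler characteristic is 4 − 6 + 4 = 2, which agrees with 1 − 0 + 1 = 2.
(K is a triangulation of the 2-sphere S^2.)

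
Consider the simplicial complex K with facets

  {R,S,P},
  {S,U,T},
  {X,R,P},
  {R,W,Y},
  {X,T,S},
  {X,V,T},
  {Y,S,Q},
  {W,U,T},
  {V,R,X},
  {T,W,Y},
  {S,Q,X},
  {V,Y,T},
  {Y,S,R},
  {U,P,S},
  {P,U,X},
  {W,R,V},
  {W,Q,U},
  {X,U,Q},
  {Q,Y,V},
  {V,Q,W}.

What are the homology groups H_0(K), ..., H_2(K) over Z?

K has 10 vertices, 30 edges, 20 triangles.
rank ∂_0 = 0, rank ∂_1 = 9 ⇒ b_0 = 10 − 0 − 9 = 1; all invariant factors of ∂_1 are 1 so no torsion. So H_0 = Z.
rank ∂_1 = 9, rank ∂_2 = 20 ⇒ b_1 = 30 − 9 − 20 = 1; ∂_2 has invariant factor(s) [2] giving torsion. So H_1 = Z ⊕ Z_2.
rank ∂_2 = 20, rank ∂_3 = 0 ⇒ b_2 = 20 − 20 − 0 = 0. So H_2 = 0.

H_0 ≅ Z,  H_1 ≅ Z ⊕ Z_2,  H_2 = 0.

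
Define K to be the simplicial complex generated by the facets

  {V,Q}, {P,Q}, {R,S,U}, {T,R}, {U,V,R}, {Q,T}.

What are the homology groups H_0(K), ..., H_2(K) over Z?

Order the vertices as P < Q < R < S < T < U < V. Listing each simplex with vertices in this order, K has dimension 2 with simplices:

  0-simplices (7): P, Q, R, S, T, U, V
  1-simplices (9): PQ, QT, QV, RS, RT, RU, RV, SU, UV
  2-simplices (2): RSU, RUV

so the chain groups are C_0 ≅ Z^7, C_1 ≅ Z^9, C_2 ≅ Z^2.

The boundary map ∂_1: C_1 → C_0 is given by ∂[p,q] = [q] − [p]. For instance
  ∂SU = U − S.
The 7×9 boundary matrix has rank 6 and Smith normal form diag(1,1,1,1,1,1).

The boundary map ∂_2: C_2 → C_1 acts by ∂[p,q,r] = [q,r] − [p,r] + [p,q]. For instance
  ∂RSU = SU − RU + RS,
  ∂RUV = UV − RV + RU.
This gives a 9×2 integer matrix of rank 2; reducing to Smith normal form yields diagonal entries (1,1).

From H_k ≅ ker(∂_k) / im(∂_{k+1}) we obtain:

  H_0: rank C_0 − rank ∂_1 = 7 − 6 = 1, and the invariant factors of ∂_1 are all 1, so H_0 ≅ Z.
  H_1: rank ker ∂_1 − rank ∂_2 = (9 − 6) − 2 = 1, and the invariant factors of ∂_2 are all 1, so H_1 ≅ Z.
  H_2: rank ker ∂_2 − rank ∂_3 = (2 − 2) − 0 = 0, and there is no ∂_3, so H_2 ≅ 0.

As a check, the Euler characteristic is 7 − 9 + 2 = 0, which agrees with 1 − 1 + 0 = 0.

H_0 ≅ Z,  H_1 ≅ Z,  H_2 = 0.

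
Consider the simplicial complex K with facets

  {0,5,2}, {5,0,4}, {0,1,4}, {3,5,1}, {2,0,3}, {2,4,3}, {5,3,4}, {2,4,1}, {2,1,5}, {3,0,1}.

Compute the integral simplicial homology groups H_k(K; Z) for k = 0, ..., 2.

Fix the vertex order 0 < 1 < 2 < 3 < 4 < 5 and write every simplex with vertices in increasing order. Then dim K = 2 and the simplices of K are:

  0-simplices (6): [0], [1], [2], [3], [4], [5]
  1-simplices (15): [0,1], [0,2], [0,3], [0,4], [0,5], [1,2], [1,3], [1,4], [1,5], [2,3], [2,4], [2,5], [3,4], [3,5], [4,5]
  2-simplices (10): [0,1,3], [0,1,4], [0,2,3], [0,2,5], [0,4,5], [1,2,4], [1,2,5], [1,3,5], [2,3,4], [3,4,5]

giving chain groups C_0 ≅ Z^6, C_1 ≅ Z^15, C_2 ≅ Z^10.

∂_1: C_1 → C_0 maps an edge to its endpoints' difference, ∂[p,q] = q − p.
The resulting 6×15 matrix has rank 5, and its Smith normal form has invariant factors (1,1,1,1,1).

Boundary ∂_2: C_2 → C_1 acts by ∂[p,q,r] = [q,r] − [p,r] + [p,q]. For instance
  ∂[1,3,5] = [3,5] − [1,5] + [1,3],
  ∂[0,2,3] = [2,3] − [0,3] + [0,2].
The 15×10 boundary matrix has rank 10 and Smith normal form diag(1,1,1,1,1,1,1,1,1,2).

From H_k ≅ ker(∂_k) / im(∂_{k+1}) we obtain:

  H_0: rank C_0 − rank ∂_1 = 6 − 5 = 1, and the invariant factors of ∂_1 are all 1, so H_0 ≅ Z.
  H_1: rank ker ∂_1 − rank ∂_2 = (15 − 5) − 10 = 0, and ∂_2 has invariant factor 2 > 1, so H_1 ≅ Z/2.
  H_2: rank ker ∂_2 − rank ∂_3 = (10 − 10) − 0 = 0, and there is no ∂_3, so H_2 ≅ 0.

(K is a triangulation of the real projective plane RP^2.)

H_0 ≅ Z,  H_1 ≅ Z/2,  H_2 = 0.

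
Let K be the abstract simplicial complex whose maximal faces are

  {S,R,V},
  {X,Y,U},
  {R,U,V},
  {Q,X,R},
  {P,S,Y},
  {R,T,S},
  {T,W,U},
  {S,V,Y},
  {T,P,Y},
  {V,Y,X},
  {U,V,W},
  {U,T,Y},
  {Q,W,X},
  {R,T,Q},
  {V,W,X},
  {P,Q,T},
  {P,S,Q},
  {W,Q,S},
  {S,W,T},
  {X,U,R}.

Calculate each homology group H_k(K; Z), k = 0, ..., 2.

Order the vertices as P < Q < R < S < T < U < V < W < X < Y. Listing each simplex with vertices in this order, K has dimension 2 with simplices:

  0-simplices (10): P, Q, R, S, T, U, V, W, X, Y
  1-simplices (30): PQ, PS, PT, PY, QR, QS, QT, QW, QX, RS, RT, RU, RV, RX, ST, SV, SW, SY, TU, TW, TY, UV, UW, UX, UY, VW, VX, VY, WX, XY
  2-simplices (20): PQS, PQT, PSY, PTY, QRT, QRX, QSW, QWX, RST, RSV, RUV, RUX, STW, SVY, TUW, TUY, UVW, UXY, VWX, VXY

so the chain groups are C_0 ≅ Z^10, C_1 ≅ Z^30, C_2 ≅ Z^20.

Boundary ∂_1: C_1 → C_0 sends each edge [p,q] (with p < q) to q − p.
The resulting 10×30 matrix has rank 9, and its Smith normal form has invariant factors (1,1,1,1,1,1,1,1,1).

The boundary map ∂_2: C_2 → C_1 maps a triangle to the signed sum of its edges. For instance
  ∂PTY = TY − PY + PT,
  ∂QWX = WX − QX + QW.
The resulting 30×20 matrix has rank 20, and its Smith normal form has invariant factors (1,1,1,1,1,1,1,1,1,1,1,1,1,1,1,1,1,1,1,2).

Now H_k = ker ∂_k / im ∂_{k+1}, so:

  H_0: rank C_0 − rank ∂_1 = 10 − 9 = 1, and the invariant factors of ∂_1 are all 1, so H_0 = Z.
  H_1: rank ker ∂_1 − rank ∂_2 = (30 − 9) − 20 = 1, and ∂_2 has invariant factor 2 > 1, so H_1 = Z ⊕ Z_2.
  H_2: rank ker ∂_2 − rank ∂_3 = (20 − 20) − 0 = 0, and there is no ∂_3, so H_2 = 0.

As a check, the Euler characteristic is 10 − 30 + 20 = 0, which agrees with 1 − 1 + 0 = 0.
(K is a triangulation of the Klein bottle.)

H_0 = Z,  H_1 = Z ⊕ Z_2,  H_2 = 0.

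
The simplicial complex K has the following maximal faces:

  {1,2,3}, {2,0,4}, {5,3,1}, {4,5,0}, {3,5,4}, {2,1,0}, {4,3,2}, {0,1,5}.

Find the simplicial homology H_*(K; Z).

H_0 = Z,  H_1 = 0,  H_2 = Z.

K has 6 vertices, 12 edges, 8 triangles.
rank ∂_0 = 0, rank ∂_1 = 5 ⇒ b_0 = 6 − 0 − 5 = 1; all invariant factors of ∂_1 are 1 so no torsion. So H_0 ≅ Z.
rank ∂_1 = 5, rank ∂_2 = 7 ⇒ b_1 = 12 − 5 − 7 = 0; all invariant factors of ∂_2 are 1 so no torsion. So H_1 ≅ 0.
rank ∂_2 = 7, rank ∂_3 = 0 ⇒ b_2 = 8 − 7 − 0 = 1. So H_2 ≅ Z.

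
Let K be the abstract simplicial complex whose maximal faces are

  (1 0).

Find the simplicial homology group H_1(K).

H_1 = 0.

We work with the vertex ordering 0 < 1. The simplices of K, each written with vertices in increasing order, are:

  0-simplices (2): [0], [1]
  1-simplices (1): [0,1]

giving chain groups C_0 ≅ Z^2, C_1 ≅ Z^1.

The boundary map ∂_1: C_1 → C_0 maps an edge to its endpoints' difference, ∂[p,q] = q − p.
This gives a 2×1 integer matrix of rank 1; reducing to Smith normal form yields diagonal entries (1).

From H_k ≅ ker(∂_k) / im(∂_{k+1}) we obtain:

  H_1: rank ker ∂_1 − rank ∂_2 = (1 − 1) − 0 = 0, and there is no ∂_2, so H_1 = 0.

(K is a triangulation of the 1-simplex.)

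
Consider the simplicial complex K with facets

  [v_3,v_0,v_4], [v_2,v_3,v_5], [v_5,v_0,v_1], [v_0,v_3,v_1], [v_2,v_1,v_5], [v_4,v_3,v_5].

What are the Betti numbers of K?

b_0 = 1, b_1 = 1, b_2 = 0.

K has 6 vertices, 12 edges, 6 triangles.
rank ∂_0 = 0, rank ∂_1 = 5 ⇒ b_0 = 6 − 0 − 5 = 1; all invariant factors of ∂_1 are 1 so no torsion. So H_0 = Z.
rank ∂_1 = 5, rank ∂_2 = 6 ⇒ b_1 = 12 − 5 − 6 = 1; all invariant factors of ∂_2 are 1 so no torsion. So H_1 = Z.
rank ∂_2 = 6, rank ∂_3 = 0 ⇒ b_2 = 6 − 6 − 0 = 0. So H_2 = 0.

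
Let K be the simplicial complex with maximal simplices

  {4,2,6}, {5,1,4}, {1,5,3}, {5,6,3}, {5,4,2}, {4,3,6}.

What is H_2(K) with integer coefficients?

H_2 ≅ 0.

We work with the vertex ordering 1 < 2 < 3 < 4 < 5 < 6. The simplices of K, each written with vertices in increasing order, are:

  0-simplices (6): [1], [2], [3], [4], [5], [6]
  1-simplices (12): [1,3], [1,4], [1,5], [2,4], [2,5], [2,6], [3,4], [3,5], [3,6], [4,5], [4,6], [5,6]
  2-simplices (6): [1,3,5], [1,4,5], [2,4,5], [2,4,6], [3,4,6], [3,5,6]

so the chain groups are C_0 ≅ Z^6, C_1 ≅ Z^12, C_2 ≅ Z^6.

The boundary map ∂_1: C_1 → C_0 is given by ∂[p,q] = [q] − [p].
The 6×12 boundary matrix has rank 5 and Smith normal form diag(1,1,1,1,1).

The boundary map ∂_2: C_2 → C_1 acts by ∂[p,q,r] = [q,r] − [p,r] + [p,q]. For instance
  ∂[3,4,6] = [4,6] − [3,6] + [3,4],
  ∂[1,3,5] = [3,5] − [1,5] + [1,3].
The resulting 12×6 matrix has rank 6, and its Smith normal form has invariant factors (1,1,1,1,1,1).

Now H_k = ker ∂_k / im ∂_{k+1}, so:

  H_2: rank ker ∂_2 − rank ∂_3 = (6 − 6) − 0 = 0, and there is no ∂_3, so H_2 ≅ 0.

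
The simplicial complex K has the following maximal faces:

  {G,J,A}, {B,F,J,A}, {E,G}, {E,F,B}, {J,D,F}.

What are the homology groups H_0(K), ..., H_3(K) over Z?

H_0 ≅ Z,  H_1 ≅ Z,  H_2 = 0,  H_3 = 0.

Fix the vertex order A < B < D < E < F < G < J and write every simplex with vertices in increasing order. Then dim K = 3 and the simplices of K are:

  0-simplices (7): A, B, D, E, F, G, J
  1-simplices (13): AB, AF, AG, AJ, BE, BF, BJ, DF, DJ, EF, EG, FJ, GJ
  2-simplices (7): ABF, ABJ, AFJ, AGJ, BEF, BFJ, DFJ
  3-simplices (1): ABFJ

so the chain groups are C_0 ≅ Z^7, C_1 ≅ Z^13, C_2 ≅ Z^7, C_3 ≅ Z^1.

The boundary map ∂_1: C_1 → C_0 is given by ∂[p,q] = [q] − [p]. For instance
  ∂EF = F − E.
The 7×13 boundary matrix has rank 6 and Smith normal form diag(1,1,1,1,1,1).

Boundary ∂_2: C_2 → C_1 acts by ∂[p,q,r] = [q,r] − [p,r] + [p,q]. For instance
  ∂AFJ = FJ − AJ + AF,
  ∂AGJ = GJ − AJ + AG.
The resulting 13×7 matrix has rank 6, and its Smith normal form has invariant factors (1,1,1,1,1,1).

Boundary ∂_3: C_3 → C_2 sends each 3-simplex σ to the alternating sum Σ_i (−1)^i (σ with its i-th vertex removed). For instance
  ∂ABFJ = BFJ − AFJ + ABJ − ABF.
As a 7×1 matrix over Z this has rank 1, with invariant factors (1).

Now H_k = ker ∂_k / im ∂_{k+1}, so:

  H_0: rank C_0 − rank ∂_1 = 7 − 6 = 1, and the invariant factors of ∂_1 are all 1, so H_0 = Z.
  H_1: rank ker ∂_1 − rank ∂_2 = (13 − 6) − 6 = 1, and the invariant factors of ∂_2 are all 1, so H_1 = Z.
  H_2: rank ker ∂_2 − rank ∂_3 = (7 − 6) − 1 = 0, and the invariant factors of ∂_3 are all 1, so H_2 = 0.
  H_3: rank ker ∂_3 − rank ∂_4 = (1 − 1) − 0 = 0, and there is no ∂_4, so H_3 = 0.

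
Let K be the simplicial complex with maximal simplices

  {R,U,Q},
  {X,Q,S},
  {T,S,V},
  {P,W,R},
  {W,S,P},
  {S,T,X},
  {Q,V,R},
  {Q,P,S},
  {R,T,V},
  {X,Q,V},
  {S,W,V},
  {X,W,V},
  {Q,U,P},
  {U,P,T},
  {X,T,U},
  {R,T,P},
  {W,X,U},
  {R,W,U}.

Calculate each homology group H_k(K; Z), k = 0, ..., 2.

H_0 = Z,  H_1 = Z ⊕ Z_2,  H_2 = 0.

We work with the vertex ordering P < Q < R < S < T < U < V < W < X. The simplices of K, each written with vertices in increasing order, are:

  0-simplices (9): P, Q, R, S, T, U, V, W, X
  1-simplices (27): PQ, PR, PS, PT, PU, PW, QR, QS, QU, QV, QX, RT, RU, RV, RW, ST, SV, SW, SX, TU, TV, TX, UW, UX, VW, VX, WX
  2-simplices (18): PQS, PQU, PRT, PRW, PSW, PTU, QRU, QRV, QSX, QVX, RTV, RUW, STV, STX, SVW, TUX, UWX, VWX

Hence C_0 ≅ Z^9, C_1 ≅ Z^27, C_2 ≅ Z^18.

∂_1: C_1 → C_0 sends each edge [p,q] (with p < q) to q − p.
The resulting 9×27 matrix has rank 8, and its Smith normal form has invariant factors (1,1,1,1,1,1,1,1).

Boundary ∂_2: C_2 → C_1 sends each 2-simplex [p,q,r] to [q,r] − [p,r] + [p,q]. For instance
  ∂SVW = VW − SW + SV,
  ∂QRU = RU − QU + QR.
As a 27×18 matrix over Z this has rank 18, with invariant factors (1,1,1,1,1,1,1,1,1,1,1,1,1,1,1,1,1,2).

Reading off H_k = ker ∂_k / im ∂_{k+1}:

  H_0: rank C_0 − rank ∂_1 = 9 − 8 = 1, and the invariant factors of ∂_1 are all 1, so H_0 = Z.
  H_1: rank ker ∂_1 − rank ∂_2 = (27 − 8) − 18 = 1, and ∂_2 has invariant factor 2 > 1, so H_1 = Z ⊕ Z_2.
  H_2: rank ker ∂_2 − rank ∂_3 = (18 − 18) − 0 = 0, and there is no ∂_3, so H_2 = 0.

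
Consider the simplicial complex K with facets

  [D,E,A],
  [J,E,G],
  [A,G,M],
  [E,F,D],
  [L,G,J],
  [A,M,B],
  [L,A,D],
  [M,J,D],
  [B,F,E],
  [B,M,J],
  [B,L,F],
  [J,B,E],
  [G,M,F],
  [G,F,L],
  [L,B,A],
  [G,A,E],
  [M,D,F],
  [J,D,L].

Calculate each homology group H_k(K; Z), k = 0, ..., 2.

Take the total order A < B < D < E < F < G < J < L < M on the vertex set. Then K (dimension 2) consists of the simplices:

  0-simplices (9): A, B, D, E, F, G, J, L, M
  1-simplices (27): AB, AD, AE, AG, AL, AM, BE, BF, BJ, BL, BM, DE, DF, DJ, DL, DM, EF, EG, EJ, FG, FL, FM, GJ, GL, GM, JL, JM
  2-simplices (18): ABL, ABM, ADE, ADL, AEG, AGM, BEF, BEJ, BFL, BJM, DEF, DFM, DJL, DJM, EGJ, FGL, FGM, GJL

so the chain groups are C_0 ≅ Z^9, C_1 ≅ Z^27, C_2 ≅ Z^18.

∂_1: C_1 → C_0 is given by ∂[p,q] = [q] − [p]. For instance
  ∂DF = F − D.
The 9×27 boundary matrix has rank 8 and Smith normal form diag(1,1,1,1,1,1,1,1).

The boundary map ∂_2: C_2 → C_1 sends each 2-simplex [p,q,r] to [q,r] − [p,r] + [p,q]. For instance
  ∂FGL = GL − FL + FG,
  ∂AEG = EG − AG + AE.
This gives a 27×18 integer matrix of rank 17; reducing to Smith normal form yields diagonal entries (1,1,1,1,1,1,1,1,1,1,1,1,1,1,1,1,1).

Reading off H_k = ker ∂_k / im ∂_{k+1}:

  H_0: rank C_0 − rank ∂_1 = 9 − 8 = 1, and the invariant factors of ∂_1 are all 1, so H_0 = Z.
  H_1: rank ker ∂_1 − rank ∂_2 = (27 − 8) − 17 = 2, and the invariant factors of ∂_2 are all 1, so H_1 = Z^2.
  H_2: rank ker ∂_2 − rank ∂_3 = (18 − 17) − 0 = 1, and there is no ∂_3, so H_2 = Z.

H_0 = Z,  H_1 = Z^2,  H_2 = Z.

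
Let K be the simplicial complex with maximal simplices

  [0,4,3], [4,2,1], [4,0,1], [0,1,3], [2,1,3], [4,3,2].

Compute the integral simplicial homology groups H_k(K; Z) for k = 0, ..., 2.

H_0 = Z,  H_1 = 0,  H_2 = Z.

Take the total order 0 < 1 < 2 < 3 < 4 on the vertex set. Then K (dimension 2) consists of the simplices:

  0-simplices (5): [0], [1], [2], [3], [4]
  1-simplices (9): [0,1], [0,3], [0,4], [1,2], [1,3], [1,4], [2,3], [2,4], [3,4]
  2-simplices (6): [0,1,3], [0,1,4], [0,3,4], [1,2,3], [1,2,4], [2,3,4]

Hence C_0 ≅ Z^5, C_1 ≅ Z^9, C_2 ≅ Z^6.

The boundary map ∂_1: C_1 → C_0 is given by ∂[p,q] = [q] − [p].
As a 5×9 matrix over Z this has rank 4, with invariant factors (1,1,1,1).

∂_2: C_2 → C_1 sends each 2-simplex [p,q,r] to [q,r] − [p,r] + [p,q]. For instance
  ∂[1,2,4] = [2,4] − [1,4] + [1,2],
  ∂[0,3,4] = [3,4] − [0,4] + [0,3].
This gives a 9×6 integer matrix of rank 5; reducing to Smith normal form yields diagonal entries (1,1,1,1,1).

Now H_k = ker ∂_k / im ∂_{k+1}, so:

  H_0: rank C_0 − rank ∂_1 = 5 − 4 = 1, and the invariant factors of ∂_1 are all 1, so H_0 = Z.
  H_1: rank ker ∂_1 − rank ∂_2 = (9 − 4) − 5 = 0, and the invariant factors of ∂_2 are all 1, so H_1 = 0.
  H_2: rank ker ∂_2 − rank ∂_3 = (6 − 5) − 0 = 1, and there is no ∂_3, so H_2 = Z.

As a check, the Euler characteristic is 5 − 9 + 6 = 2, which agrees with 1 − 0 + 1 = 2.
(K is a triangulation of the 2-sphere S^2.)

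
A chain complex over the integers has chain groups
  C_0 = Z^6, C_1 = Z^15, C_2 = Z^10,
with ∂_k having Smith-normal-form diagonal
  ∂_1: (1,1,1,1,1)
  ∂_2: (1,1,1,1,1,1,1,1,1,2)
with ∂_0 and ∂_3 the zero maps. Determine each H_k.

H_0: b_0 = 6 − 0 − 5 = 1; torsion from ∂_1 factors > 1: none. So H_0 ≅ Z.
H_1: b_1 = 15 − 5 − 10 = 0; torsion from ∂_2 factors > 1: [2]. So H_1 ≅ Z/2.
H_2: b_2 = 10 − 10 − 0 = 0; torsion from ∂_3 factors > 1: none. So H_2 ≅ 0.

H_0 ≅ Z,  H_1 ≅ Z/2,  H_2 = 0.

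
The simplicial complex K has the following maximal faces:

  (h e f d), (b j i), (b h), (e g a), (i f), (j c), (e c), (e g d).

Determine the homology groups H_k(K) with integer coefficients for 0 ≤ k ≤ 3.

H_0 = Z,  H_1 = Z^2,  H_2 = 0,  H_3 = 0.

We work with the vertex ordering a < b < c < d < e < f < g < h < i < j. The simplices of K, each written with vertices in increasing order, are:

  0-simplices (10): a, b, c, d, e, f, g, h, i, j
  1-simplices (17): ae, ag, bh, bi, bj, ce, cj, de, df, dg, dh, ef, eg, eh, fh, fi, ij
  2-simplices (7): aeg, bij, def, deg, deh, dfh, efh
  3-simplices (1): defh

giving chain groups C_0 ≅ Z^10, C_1 ≅ Z^17, C_2 ≅ Z^7, C_3 ≅ Z^1.

Boundary ∂_1: C_1 → C_0 is given by ∂[p,q] = [q] − [p].
As a 10×17 matrix over Z this has rank 9, with invariant factors (1,1,1,1,1,1,1,1,1).

∂_2: C_2 → C_1 maps a triangle to the signed sum of its edges. For instance
  ∂bij = ij − bj + bi,
  ∂aeg = eg − ag + ae.
This gives a 17×7 integer matrix of rank 6; reducing to Smith normal form yields diagonal entries (1,1,1,1,1,1).

The boundary map ∂_3: C_3 → C_2 sends each 3-simplex σ to the alternating sum Σ_i (−1)^i (σ with its i-th vertex removed). For instance
  ∂defh = efh − dfh + deh − def.
The resulting 7×1 matrix has rank 1, and its Smith normal form has invariant factors (1).

From H_k ≅ ker(∂_k) / im(∂_{k+1}) we obtain:

  H_0: rank C_0 − rank ∂_1 = 10 − 9 = 1, and the invariant factors of ∂_1 are all 1, so H_0 ≅ Z.
  H_1: rank ker ∂_1 − rank ∂_2 = (17 − 9) − 6 = 2, and the invariant factors of ∂_2 are all 1, so H_1 ≅ Z^2.
  H_2: rank ker ∂_2 − rank ∂_3 = (7 − 6) − 1 = 0, and the invariant factors of ∂_3 are all 1, so H_2 ≅ 0.
  H_3: rank ker ∂_3 − rank ∂_4 = (1 − 1) − 0 = 0, and there is no ∂_4, so H_3 ≅ 0.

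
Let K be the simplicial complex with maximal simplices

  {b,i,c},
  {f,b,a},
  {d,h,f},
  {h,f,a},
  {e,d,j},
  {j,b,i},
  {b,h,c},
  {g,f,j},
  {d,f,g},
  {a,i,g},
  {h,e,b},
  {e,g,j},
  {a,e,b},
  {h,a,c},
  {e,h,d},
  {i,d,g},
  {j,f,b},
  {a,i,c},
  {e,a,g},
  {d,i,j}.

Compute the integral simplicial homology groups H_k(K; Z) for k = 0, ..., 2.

H_0 = Z,  H_1 = Z ⊕ Z/2Z,  H_2 = 0.

Order the vertices as a < b < c < d < e < f < g < h < i < j. Listing each simplex with vertices in this order, K has dimension 2 with simplices:

  0-simplices (10): a, b, c, d, e, f, g, h, i, j
  1-simplices (30): ab, ac, ae, af, ag, ah, ai, bc, be, bf, bh, bi, bj, ch, ci, de, df, dg, dh, di, dj, eg, eh, ej, fg, fh, fj, gi, gj, ij
  2-simplices (20): abe, abf, ach, aci, aeg, afh, agi, bch, bci, beh, bfj, bij, deh, dej, dfg, dfh, dgi, dij, egj, fgj

giving chain groups C_0 ≅ Z^10, C_1 ≅ Z^30, C_2 ≅ Z^20.

∂_1: C_1 → C_0 sends each edge [p,q] (with p < q) to q − p.
The resulting 10×30 matrix has rank 9, and its Smith normal form has invariant factors (1,1,1,1,1,1,1,1,1).

The boundary map ∂_2: C_2 → C_1 sends each 2-simplex [p,q,r] to [q,r] − [p,r] + [p,q]. For instance
  ∂egj = gj − ej + eg,
  ∂bij = ij − bj + bi.
This gives a 30×20 integer matrix of rank 20; reducing to Smith normal form yields diagonal entries (1,1,1,1,1,1,1,1,1,1,1,1,1,1,1,1,1,1,1,2).

From H_k ≅ ker(∂_k) / im(∂_{k+1}) we obtain:

  H_0: rank C_0 − rank ∂_1 = 10 − 9 = 1, and the invariant factors of ∂_1 are all 1, so H_0 = Z.
  H_1: rank ker ∂_1 − rank ∂_2 = (30 − 9) − 20 = 1, and ∂_2 has invariant factor 2 > 1, so H_1 = Z ⊕ Z/2Z.
  H_2: rank ker ∂_2 − rank ∂_3 = (20 − 20) − 0 = 0, and there is no ∂_3, so H_2 = 0.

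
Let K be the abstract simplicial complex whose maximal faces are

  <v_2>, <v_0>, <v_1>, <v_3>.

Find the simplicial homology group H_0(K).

We work with the vertex ordering v_0 < v_1 < v_2 < v_3. The simplices of K, each written with vertices in increasing order, are:

  0-simplices (4): [v_0], [v_1], [v_2], [v_3]

Hence C_0 ≅ Z^4.

From H_k ≅ ker(∂_k) / im(∂_{k+1}) we obtain:

  H_0: rank C_0 − rank ∂_1 = 4 − 0 = 4, and there is no ∂_1, so H_0 = Z^4.

H_0 ≅ Z^4.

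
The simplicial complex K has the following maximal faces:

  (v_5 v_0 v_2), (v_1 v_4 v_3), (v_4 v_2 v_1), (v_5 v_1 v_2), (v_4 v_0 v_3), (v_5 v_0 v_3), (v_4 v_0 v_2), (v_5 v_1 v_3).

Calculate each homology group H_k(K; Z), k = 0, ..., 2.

Take the total order v_0 < v_1 < v_2 < v_3 < v_4 < v_5 on the vertex set. Then K (dimension 2) consists of the simplices:

  0-simplices (6): [v_0], [v_1], [v_2], [v_3], [v_4], [v_5]
  1-simplices (12): [v_0,v_2], [v_0,v_3], [v_0,v_4], [v_0,v_5], [v_1,v_2], [v_1,v_3], [v_1,v_4], [v_1,v_5], [v_2,v_4], [v_2,v_5], [v_3,v_4], [v_3,v_5]
  2-simplices (8): [v_0,v_2,v_4], [v_0,v_2,v_5], [v_0,v_3,v_4], [v_0,v_3,v_5], [v_1,v_2,v_4], [v_1,v_2,v_5], [v_1,v_3,v_4], [v_1,v_3,v_5]

giving chain groups C_0 ≅ Z^6, C_1 ≅ Z^12, C_2 ≅ Z^8.

∂_1: C_1 → C_0 maps an edge to its endpoints' difference, ∂[p,q] = q − p. For instance
  ∂[v_3,v_4] = [v_4] − [v_3].
As a 6×12 matrix over Z this has rank 5, with invariant factors (1,1,1,1,1).

The boundary map ∂_2: C_2 → C_1 maps a triangle to the signed sum of its edges. For instance
  ∂[v_1,v_3,v_5] = [v_3,v_5] − [v_1,v_5] + [v_1,v_3],
  ∂[v_0,v_3,v_4] = [v_3,v_4] − [v_0,v_4] + [v_0,v_3].
As a 12×8 matrix over Z this has rank 7, with invariant factors (1,1,1,1,1,1,1).

Reading off H_k = ker ∂_k / im ∂_{k+1}:

  H_0: rank C_0 − rank ∂_1 = 6 − 5 = 1, and the invariant factors of ∂_1 are all 1, so H_0 ≅ Z.
  H_1: rank ker ∂_1 − rank ∂_2 = (12 − 5) − 7 = 0, and the invariant factors of ∂_2 are all 1, so H_1 ≅ 0.
  H_2: rank ker ∂_2 − rank ∂_3 = (8 − 7) − 0 = 1, and there is no ∂_3, so H_2 ≅ Z.

(K is a triangulation of the 2-sphere S^2.)

H_0 = Z,  H_1 = 0,  H_2 = Z.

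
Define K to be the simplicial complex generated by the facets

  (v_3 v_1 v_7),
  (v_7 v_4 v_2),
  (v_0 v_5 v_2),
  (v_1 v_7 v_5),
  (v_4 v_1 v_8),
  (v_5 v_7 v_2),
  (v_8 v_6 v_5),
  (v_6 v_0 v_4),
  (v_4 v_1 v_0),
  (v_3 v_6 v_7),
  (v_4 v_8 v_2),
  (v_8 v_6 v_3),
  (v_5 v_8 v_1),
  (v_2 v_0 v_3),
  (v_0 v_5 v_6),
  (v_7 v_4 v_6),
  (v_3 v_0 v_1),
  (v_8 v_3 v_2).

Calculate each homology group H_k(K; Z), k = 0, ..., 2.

H_0 ≅ Z,  H_1 ≅ Z^2,  H_2 ≅ Z.

We work with the vertex ordering v_0 < v_1 < v_2 < v_3 < v_4 < v_5 < v_6 < v_7 < v_8. The simplices of K, each written with vertices in increasing order, are:

  0-simplices (9): [v_0], [v_1], [v_2], [v_3], [v_4], [v_5], [v_6], [v_7], [v_8]
  1-simplices (27): (27 of them)
  2-simplices (18): (18 of them)

so the chain groups are C_0 ≅ Z^9, C_1 ≅ Z^27, C_2 ≅ Z^18.

∂_1: C_1 → C_0 maps an edge to its endpoints' difference, ∂[p,q] = q − p.
As a 9×27 matrix over Z this has rank 8, with invariant factors (1,1,1,1,1,1,1,1).

The boundary map ∂_2: C_2 → C_1 maps a triangle to the signed sum of its edges. For instance
  ∂[v_2,v_4,v_7] = [v_4,v_7] − [v_2,v_7] + [v_2,v_4],
  ∂[v_0,v_2,v_5] = [v_2,v_5] − [v_0,v_5] + [v_0,v_2].
The 27×18 boundary matrix has rank 17 and Smith normal form diag(1,1,1,1,1,1,1,1,1,1,1,1,1,1,1,1,1).

From H_k ≅ ker(∂_k) / im(∂_{k+1}) we obtain:

  H_0: rank C_0 − rank ∂_1 = 9 − 8 = 1, and the invariant factors of ∂_1 are all 1, so H_0 = Z.
  H_1: rank ker ∂_1 − rank ∂_2 = (27 − 8) − 17 = 2, and the invariant factors of ∂_2 are all 1, so H_1 = Z^2.
  H_2: rank ker ∂_2 − rank ∂_3 = (18 − 17) − 0 = 1, and there is no ∂_3, so H_2 = Z.

As a check, the Euler characteristic is 9 − 27 + 18 = 0, which agrees with 1 − 2 + 1 = 0.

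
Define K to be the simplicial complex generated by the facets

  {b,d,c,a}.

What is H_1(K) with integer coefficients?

Order the vertices as a < b < c < d. Listing each simplex with vertices in this order, K has dimension 3 with simplices:

  0-simplices (4): a, b, c, d
  1-simplices (6): ab, ac, ad, bc, bd, cd
  2-simplices (4): abc, abd, acd, bcd
  3-simplices (1): abcd

so the chain groups are C_0 ≅ Z^4, C_1 ≅ Z^6, C_2 ≅ Z^4, C_3 ≅ Z^1.

∂_1: C_1 → C_0 is given by ∂[p,q] = [q] − [p].
As a 4×6 matrix over Z this has rank 3, with invariant factors (1,1,1).

∂_2: C_2 → C_1 maps a triangle to the signed sum of its edges. For instance
  ∂bcd = cd − bd + bc,
  ∂abd = bd − ad + ab.
As a 6×4 matrix over Z this has rank 3, with invariant factors (1,1,1).

The boundary map ∂_3: C_3 → C_2 sends each 3-simplex σ to the alternating sum Σ_i (−1)^i (σ with its i-th vertex removed). For instance
  ∂abcd = bcd − acd + abd − abc.
The 4×1 boundary matrix has rank 1 and Smith normal form diag(1).

Reading off H_k = ker ∂_k / im ∂_{k+1}:

  H_1: rank ker ∂_1 − rank ∂_2 = (6 − 3) − 3 = 0, and the invariant factors of ∂_2 are all 1, so H_1 ≅ 0.

H_1 ≅ 0.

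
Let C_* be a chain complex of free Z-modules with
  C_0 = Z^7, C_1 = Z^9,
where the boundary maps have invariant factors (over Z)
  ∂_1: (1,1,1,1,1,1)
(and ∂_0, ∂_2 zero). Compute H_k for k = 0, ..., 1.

H_0 ≅ Z,  H_1 ≅ Z^3.

H_0: b_0 = 7 − 0 − 6 = 1; torsion from ∂_1 factors > 1: none. So H_0 ≅ Z.
H_1: b_1 = 9 − 6 − 0 = 3; torsion from ∂_2 factors > 1: none. So H_1 ≅ Z^3.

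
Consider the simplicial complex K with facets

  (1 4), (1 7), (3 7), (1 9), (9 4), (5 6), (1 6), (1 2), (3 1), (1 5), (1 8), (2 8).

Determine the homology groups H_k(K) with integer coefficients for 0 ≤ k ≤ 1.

Fix the vertex order 1 < 2 < 3 < 4 < 5 < 6 < 7 < 8 < 9 and write every simplex with vertices in increasing order. Then dim K = 1 and the simplices of K are:

  0-simplices (9): [1], [2], [3], [4], [5], [6], [7], [8], [9]
  1-simplices (12): [1,2], [1,3], [1,4], [1,5], [1,6], [1,7], [1,8], [1,9], [2,8], [3,7], [4,9], [5,6]

so the chain groups are C_0 ≅ Z^9, C_1 ≅ Z^12.

Boundary ∂_1: C_1 → C_0 sends each edge [p,q] (with p < q) to q − p.
The resulting 9×12 matrix has rank 8, and its Smith normal form has invariant factors (1,1,1,1,1,1,1,1).

From H_k ≅ ker(∂_k) / im(∂_{k+1}) we obtain:

  H_0: rank C_0 − rank ∂_1 = 9 − 8 = 1, and the invariant factors of ∂_1 are all 1, so H_0 ≅ Z.
  H_1: rank ker ∂_1 − rank ∂_2 = (12 − 8) − 0 = 4, and there is no ∂_2, so H_1 ≅ Z^4.

As a check, the Euler characteristic is 9 − 12 = -3, which agrees with 1 − 4 = -3.
(K is a triangulation of a wedge of 4 circles.)

H_0 ≅ Z,  H_1 ≅ Z^4.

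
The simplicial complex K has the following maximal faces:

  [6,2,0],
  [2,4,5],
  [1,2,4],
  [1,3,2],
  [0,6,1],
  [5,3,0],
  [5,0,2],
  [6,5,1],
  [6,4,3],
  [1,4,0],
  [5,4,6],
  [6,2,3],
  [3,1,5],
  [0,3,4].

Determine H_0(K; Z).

H_0 ≅ Z.

K has 7 vertices, 21 edges, 14 triangles.
rank ∂_0 = 0, rank ∂_1 = 6 ⇒ b_0 = 7 − 0 − 6 = 1; all invariant factors of ∂_1 are 1 so no torsion. So H_0 ≅ Z.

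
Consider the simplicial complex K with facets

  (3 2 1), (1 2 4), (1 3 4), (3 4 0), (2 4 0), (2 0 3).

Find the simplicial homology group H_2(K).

H_2 = Z.

Take the total order 0 < 1 < 2 < 3 < 4 on the vertex set. Then K (dimension 2) consists of the simplices:

  0-simplices (5): [0], [1], [2], [3], [4]
  1-simplices (9): [0,2], [0,3], [0,4], [1,2], [1,3], [1,4], [2,3], [2,4], [3,4]
  2-simplices (6): [0,2,3], [0,2,4], [0,3,4], [1,2,3], [1,2,4], [1,3,4]

so the chain groups are C_0 ≅ Z^5, C_1 ≅ Z^9, C_2 ≅ Z^6.

Boundary ∂_1: C_1 → C_0 maps an edge to its endpoints' difference, ∂[p,q] = q − p.
The 5×9 boundary matrix has rank 4 and Smith normal form diag(1,1,1,1).

∂_2: C_2 → C_1 acts by ∂[p,q,r] = [q,r] − [p,r] + [p,q]. For instance
  ∂[0,2,4] = [2,4] − [0,4] + [0,2],
  ∂[1,2,4] = [2,4] − [1,4] + [1,2].
As a 9×6 matrix over Z this has rank 5, with invariant factors (1,1,1,1,1).

Reading off H_k = ker ∂_k / im ∂_{k+1}:

  H_2: rank ker ∂_2 − rank ∂_3 = (6 − 5) − 0 = 1, and there is no ∂_3, so H_2 = Z.

(K is a triangulation of the 2-sphere S^2.)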